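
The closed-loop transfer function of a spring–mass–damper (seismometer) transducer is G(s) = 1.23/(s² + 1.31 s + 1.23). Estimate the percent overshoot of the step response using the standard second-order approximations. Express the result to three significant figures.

Matching coefficients with s² + 2ζω_n s + ω_n² gives ω_n² = 1.23 ⇒ ω_n = 1.11 rad/s, and ζ = 1.31/(2ω_n) = 0.591.
%OS = 100 e^{−πζ/√(1−ζ²)} with ζ = 0.591 gives 10.0%.

%OS ≈ 10.0%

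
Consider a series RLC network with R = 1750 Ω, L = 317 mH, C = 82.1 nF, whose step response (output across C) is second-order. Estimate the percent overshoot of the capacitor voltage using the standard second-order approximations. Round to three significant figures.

For a series RLC circuit (capacitor voltage as output), ω_n = 1/√(LC) = 1/√(317 mH · 82.1 nF) = 6200 rad/s.
ζ = (R/2)·√(C/L) = (1750/2)·√(82.1 nF/317 mH) = 0.445.
%OS = 100·exp(−πζ/√(1−ζ²)) = 21.0%.

%OS ≈ 21.0%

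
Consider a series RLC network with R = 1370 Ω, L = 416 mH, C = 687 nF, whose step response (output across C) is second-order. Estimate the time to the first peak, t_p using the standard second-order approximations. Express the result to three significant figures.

t_p ≈ 0.00354 s

For a series RLC circuit (capacitor voltage as output), ω_n = 1/√(LC) = 1/√(416 mH · 687 nF) = 1870 rad/s.
ζ = (R/2)·√(C/L) = (1370/2)·√(687 nF/416 mH) = 0.880.
ω_d = ω_n√(1−ζ²) = 887 rad/s. t_p = π/ω_d = 0.00354 s.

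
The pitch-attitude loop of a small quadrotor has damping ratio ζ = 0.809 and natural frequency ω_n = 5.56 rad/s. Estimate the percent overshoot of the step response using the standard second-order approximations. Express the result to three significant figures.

%OS ≈ 1.32%

For an underdamped second-order system, %OS = 100·exp(−πζ/√(1−ζ²)).
πζ/√(1−ζ²) = π·0.809/√(1−0.654) = 4.324, so %OS = 100·e^(−4.324) = 1.32%.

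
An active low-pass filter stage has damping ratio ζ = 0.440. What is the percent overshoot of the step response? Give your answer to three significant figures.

For an underdamped second-order system, %OS = 100·exp(−πζ/√(1−ζ²)).
πζ/√(1−ζ²) = π·0.440/√(1−0.194) = 1.539, so %OS = 100·e^(−1.539) = 21.5%.

%OS ≈ 21.5%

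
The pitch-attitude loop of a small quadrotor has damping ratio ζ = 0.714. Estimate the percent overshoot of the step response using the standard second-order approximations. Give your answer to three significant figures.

%OS ≈ 4.06%

For an underdamped second-order system, %OS = 100·exp(−πζ/√(1−ζ²)).
πζ/√(1−ζ²) = π·0.714/√(1−0.510) = 3.204, so %OS = 100·e^(−3.204) = 4.06%.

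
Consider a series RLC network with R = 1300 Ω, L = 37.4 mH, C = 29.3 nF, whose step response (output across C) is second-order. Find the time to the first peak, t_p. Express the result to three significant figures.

t_p ≈ 0.000127 s

For a series RLC circuit (capacitor voltage as output), ω_n = 1/√(LC) = 1/√(37.4 mH · 29.3 nF) = 30200 rad/s.
ζ = (R/2)·√(C/L) = (1300/2)·√(29.3 nF/37.4 mH) = 0.575.
The damped frequency ω_d = ω_n√(1−ζ²) = 24700 rad/s. t_p = π/ω_d = 0.000127 s.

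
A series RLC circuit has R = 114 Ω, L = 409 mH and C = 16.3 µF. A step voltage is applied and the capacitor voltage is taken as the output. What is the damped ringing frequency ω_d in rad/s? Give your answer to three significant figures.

For a series RLC circuit (capacitor voltage as output), ω_n = 1/√(LC) = 1/√(409 mH · 16.3 µF) = 387 rad/s.
ζ = (R/2)·√(C/L) = (114/2)·√(16.3 µF/409 mH) = 0.360.
The damped frequency ω_d = ω_n√(1−ζ²) = 361 rad/s.

ω_d ≈ 361 rad/s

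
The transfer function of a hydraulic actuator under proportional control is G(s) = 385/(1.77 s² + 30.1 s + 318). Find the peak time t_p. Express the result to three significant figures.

t_p ≈ 0.303 s

Dividing through by 1.77: denominator becomes s² + 17.01 s + 179.7.
So ω_n = √179.7 = 13.4 rad/s and ζ = 17.01/(2·13.4) = 0.634.
The damped frequency ω_d = ω_n√(1−ζ²) = 10.4 rad/s. t_p = π/ω_d = 0.303 s.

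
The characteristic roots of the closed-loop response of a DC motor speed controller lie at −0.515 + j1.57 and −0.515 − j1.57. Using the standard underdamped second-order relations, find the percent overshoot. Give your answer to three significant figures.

%OS ≈ 35.7%

The poles are at −σ ± jω_d with σ = 0.515 and ω_d = 1.57, so ω_n = √(σ²+ω_d²) = 1.65 rad/s and ζ = σ/ω_n = 0.312.
Overshoot: exp(−π·0.312/√(1−0.312²)) = 0.357, i.e. 35.7%.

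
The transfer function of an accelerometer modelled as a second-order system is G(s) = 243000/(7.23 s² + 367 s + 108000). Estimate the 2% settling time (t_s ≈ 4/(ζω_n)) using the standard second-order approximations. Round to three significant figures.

t_s ≈ 0.158 s

Dividing through by 7.23: denominator becomes s² + 50.76 s + 14940.
So ω_n = √14940 = 122 rad/s and ζ = 50.76/(2·122) = 0.208.
t_s ≈ 4/(ζω_n) = 0.158 s.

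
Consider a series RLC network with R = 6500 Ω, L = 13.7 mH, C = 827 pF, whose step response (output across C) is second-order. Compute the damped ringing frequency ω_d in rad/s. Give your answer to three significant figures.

For a series RLC circuit (capacitor voltage as output), ω_n = 1/√(LC) = 1/√(13.7 mH · 827 pF) = 297000 rad/s.
ζ = (R/2)·√(C/L) = (6500/2)·√(827 pF/13.7 mH) = 0.799.
ω_d = ω_n√(1−ζ²) = 179000 rad/s.

ω_d ≈ 179000 rad/s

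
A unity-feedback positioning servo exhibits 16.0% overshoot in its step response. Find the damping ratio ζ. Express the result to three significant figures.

Inverting the overshoot relation: ζ = |ln 0.160|/√(π² + ln²0.160) = 0.504.

ζ ≈ 0.504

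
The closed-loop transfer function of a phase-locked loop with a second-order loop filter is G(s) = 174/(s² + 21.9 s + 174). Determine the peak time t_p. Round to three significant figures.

t_p ≈ 0.427 s

Comparing the denominator to s² + 2ζω_n s + ω_n²: ω_n = √174 = 13.2 rad/s, and 2ζω_n = 21.9 so ζ = 21.9/(2·13.2) = 0.830.
ω_d = 13.2·√(1 − 0.830²) = 7.36 rad/s. Then t_p = π/ω_d = 0.427 s.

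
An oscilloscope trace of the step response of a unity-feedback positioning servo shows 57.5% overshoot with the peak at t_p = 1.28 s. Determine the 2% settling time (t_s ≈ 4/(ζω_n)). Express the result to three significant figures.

From the overshoot, ζ = −ln(OS)/√(π²+ln²(OS)) = 0.173.
t_p = π/ω_d ⇒ ω_d = 2.45 rad/s; then ω_n = ω_d/√(1−ζ²) = 2.49 rad/s.
t_s ≈ 4/(ζω_n) = 4/(0.173·2.49) = 9.25 s.

t_s ≈ 9.25 s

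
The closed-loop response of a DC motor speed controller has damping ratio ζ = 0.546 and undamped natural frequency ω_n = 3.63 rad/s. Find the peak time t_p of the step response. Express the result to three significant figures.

t_p ≈ 1.03 s

The damped frequency is ω_d = ω_n√(1−ζ²) = 3.63·√(1−0.298) = 3.04 rad/s.
Peak time t_p = π/ω_d = π/3.04 = 1.03 s.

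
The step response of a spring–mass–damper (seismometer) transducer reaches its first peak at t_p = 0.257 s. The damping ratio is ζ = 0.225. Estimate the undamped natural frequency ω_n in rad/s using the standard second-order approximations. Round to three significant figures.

ω_n ≈ 12.5 rad/s

Peak time t_p = π/ω_d, so ω_d = π/t_p = π/0.257 = 12.2 rad/s.
ω_n = ω_d/√(1−ζ²) = 12.2/√0.949 = 12.5 rad/s.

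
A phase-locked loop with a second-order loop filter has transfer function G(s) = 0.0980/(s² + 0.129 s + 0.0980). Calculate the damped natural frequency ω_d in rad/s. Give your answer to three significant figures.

Matching coefficients with s² + 2ζω_n s + ω_n² gives ω_n² = 0.0980 ⇒ ω_n = 0.313 rad/s, and ζ = 0.129/(2ω_n) = 0.206.
ω_d = ω_n√(1−ζ²) = 0.306 rad/s.

ω_d ≈ 0.306 rad/s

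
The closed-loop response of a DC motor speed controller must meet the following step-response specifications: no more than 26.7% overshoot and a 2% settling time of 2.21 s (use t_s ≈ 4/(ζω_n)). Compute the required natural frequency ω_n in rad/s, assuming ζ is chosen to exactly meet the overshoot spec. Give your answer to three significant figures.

ω_n ≈ 4.67 rad/s

ζ = −ln(OS)/√(π² + (ln OS)²). With OS = 0.267, ln OS = −1.321 and ζ = 1.321/3.408 = 0.387.
From t_s ≈ 4/(ζω_n): ω_n = 4/(ζ·t_s) = 4/(0.387·2.21) = 4.67 rad/s.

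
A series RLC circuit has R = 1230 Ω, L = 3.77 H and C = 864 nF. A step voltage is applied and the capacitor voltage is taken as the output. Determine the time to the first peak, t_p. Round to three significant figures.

t_p ≈ 0.00593 s

For a series RLC circuit (capacitor voltage as output), ω_n = 1/√(LC) = 1/√(3.77 H · 864 nF) = 554 rad/s.
ζ = (R/2)·√(C/L) = (1230/2)·√(864 nF/3.77 H) = 0.294.
ω_d = ω_n√(1−ζ²) = 530 rad/s. t_p = π/ω_d = 0.00593 s.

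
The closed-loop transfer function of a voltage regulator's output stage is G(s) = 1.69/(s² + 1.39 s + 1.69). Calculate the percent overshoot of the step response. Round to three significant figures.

%OS ≈ 13.7%

Comparing the denominator to s² + 2ζω_n s + ω_n²: ω_n = √1.69 = 1.30 rad/s, and 2ζω_n = 1.39 so ζ = 1.39/(2·1.30) = 0.535.
%OS = 100 e^{−πζ/√(1−ζ²)} with ζ = 0.535 gives 13.7%.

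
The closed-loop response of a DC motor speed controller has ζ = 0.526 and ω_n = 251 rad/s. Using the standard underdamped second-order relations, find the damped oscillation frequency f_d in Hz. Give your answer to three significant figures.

ω_d = ω_n√(1−ζ²) = 251·√0.723 = 213 rad/s.
f_d = ω_d/(2π) = 34.0 Hz.

f_d ≈ 34.0 Hz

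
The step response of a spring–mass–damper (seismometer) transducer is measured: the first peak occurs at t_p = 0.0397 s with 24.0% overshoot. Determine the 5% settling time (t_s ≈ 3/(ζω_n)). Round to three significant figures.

The overshoot fixes ζ = −ln(OS)/√(π²+ln²(OS)) = 0.414.
From t_p = π/ω_d, ω_d = π/0.0397 = 79.1 rad/s, so ω_n = ω_d/√(1−ζ²) = 86.9 rad/s.
t_s ≈ 3/(ζω_n) = 3/(0.414·86.9) = 0.0835 s.

t_s ≈ 0.0835 s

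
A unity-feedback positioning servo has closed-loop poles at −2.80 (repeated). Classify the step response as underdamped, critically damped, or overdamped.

critically damped

Since there is a repeated negative-real pole, the response is critically damped.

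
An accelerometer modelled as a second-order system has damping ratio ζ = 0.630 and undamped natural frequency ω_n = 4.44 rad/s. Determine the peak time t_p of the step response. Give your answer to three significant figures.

The damped frequency is ω_d = ω_n√(1−ζ²) = 4.44·√(1−0.397) = 3.45 rad/s.
Peak time t_p = π/ω_d = π/3.45 = 0.911 s.

t_p ≈ 0.911 s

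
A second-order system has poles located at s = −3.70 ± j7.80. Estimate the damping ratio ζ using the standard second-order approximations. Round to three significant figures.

ζ ≈ 0.429

The poles are at −σ ± jω_d with σ = 3.70 and ω_d = 7.80, so ω_n = √(σ²+ω_d²) = 8.63 rad/s and ζ = σ/ω_n = 0.429.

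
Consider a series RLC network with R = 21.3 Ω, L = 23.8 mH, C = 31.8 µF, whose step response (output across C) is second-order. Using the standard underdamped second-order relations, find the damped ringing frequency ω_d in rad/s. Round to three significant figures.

For a series RLC circuit (capacitor voltage as output), ω_n = 1/√(LC) = 1/√(23.8 mH · 31.8 µF) = 1150 rad/s.
ζ = (R/2)·√(C/L) = (21.3/2)·√(31.8 µF/23.8 mH) = 0.389.
ω_d = ω_n√(1−ζ²) = 1060 rad/s.

ω_d ≈ 1060 rad/s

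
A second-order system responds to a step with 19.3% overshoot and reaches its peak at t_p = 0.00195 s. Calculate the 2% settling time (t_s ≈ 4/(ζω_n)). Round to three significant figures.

ζ from %OS: ζ = |ln 0.193|/√(π²+ln²0.193) = 0.464.
From t_p = π/ω_d, ω_d = π/0.00195 = 1610 rad/s, so ω_n = ω_d/√(1−ζ²) = 1820 rad/s.
t_s ≈ 4/(ζω_n) = 4/(0.464·1820) = 0.00474 s.

t_s ≈ 0.00474 s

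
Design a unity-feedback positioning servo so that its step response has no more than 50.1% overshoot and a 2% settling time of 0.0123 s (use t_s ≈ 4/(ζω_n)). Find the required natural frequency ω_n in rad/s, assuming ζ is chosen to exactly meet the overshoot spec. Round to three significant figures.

From %OS = 100·exp(−πζ/√(1−ζ²)), invert to get ζ = −ln(OS)/√(π² + ln²(OS)) with OS = 0.501.
−ln 0.501 = 0.6911, so ζ = 0.6911/√(π² + 0.4777) = 0.215.
Then ω_n = 4/(ζ t_s) = 4/(0.215 × 0.0123) = 1510 rad/s.

ω_n ≈ 1510 rad/s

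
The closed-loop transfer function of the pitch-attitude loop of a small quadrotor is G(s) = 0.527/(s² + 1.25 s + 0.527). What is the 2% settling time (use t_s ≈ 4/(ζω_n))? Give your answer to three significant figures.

Matching coefficients with s² + 2ζω_n s + ω_n² gives ω_n² = 0.527 ⇒ ω_n = 0.726 rad/s, and ζ = 1.25/(2ω_n) = 0.861.
t_s ≈ 4/(ζω_n) = 4/(0.861·0.726) = 6.40 s.

t_s ≈ 6.40 s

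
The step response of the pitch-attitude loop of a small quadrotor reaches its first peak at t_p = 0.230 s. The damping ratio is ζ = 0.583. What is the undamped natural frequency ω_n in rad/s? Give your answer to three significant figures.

ω_n ≈ 16.8 rad/s

Peak time t_p = π/ω_d, so ω_d = π/t_p = π/0.230 = 13.7 rad/s.
ω_n = ω_d/√(1−ζ²) = 13.7/√0.660 = 16.8 rad/s.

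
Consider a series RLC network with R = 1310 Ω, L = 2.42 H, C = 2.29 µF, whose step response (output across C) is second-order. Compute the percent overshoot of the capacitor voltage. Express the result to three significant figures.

%OS ≈ 7.45%

For a series RLC circuit (capacitor voltage as output), ω_n = 1/√(LC) = 1/√(2.42 H · 2.29 µF) = 425 rad/s.
ζ = (R/2)·√(C/L) = (1310/2)·√(2.29 µF/2.42 H) = 0.637.
%OS = 100 e^{−πζ/√(1−ζ²)} with ζ = 0.637 gives 7.45%.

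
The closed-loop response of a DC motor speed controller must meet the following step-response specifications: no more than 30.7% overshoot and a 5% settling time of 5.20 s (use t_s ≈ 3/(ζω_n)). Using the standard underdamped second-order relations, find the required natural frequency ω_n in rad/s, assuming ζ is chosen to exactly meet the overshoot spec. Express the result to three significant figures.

ω_n ≈ 1.64 rad/s

From %OS = 100·exp(−πζ/√(1−ζ²)), invert to get ζ = −ln(OS)/√(π² + ln²(OS)) with OS = 0.307.
−ln 0.307 = 1.181, so ζ = 1.181/√(π² + 1.395) = 0.352.
Then ω_n = 3/(ζ t_s) = 3/(0.352 × 5.20) = 1.64 rad/s.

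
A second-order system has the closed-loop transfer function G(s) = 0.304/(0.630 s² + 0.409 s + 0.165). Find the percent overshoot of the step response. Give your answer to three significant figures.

Dividing through by 0.630: denominator becomes s² + 0.6492 s + 0.2619.
So ω_n = √0.2619 = 0.512 rad/s and ζ = 0.6492/(2·0.512) = 0.634.
%OS = 100 e^{−πζ/√(1−ζ²)} with ζ = 0.634 gives 7.60%.

%OS ≈ 7.60%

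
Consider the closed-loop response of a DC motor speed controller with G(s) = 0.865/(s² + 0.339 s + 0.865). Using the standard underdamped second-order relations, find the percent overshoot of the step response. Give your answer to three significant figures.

Comparing the denominator to s² + 2ζω_n s + ω_n²: ω_n = √0.865 = 0.930 rad/s, and 2ζω_n = 0.339 so ζ = 0.339/(2·0.930) = 0.182.
Overshoot: exp(−π·0.182/√(1−0.182²)) = 0.559, i.e. 55.9%.

%OS ≈ 55.9%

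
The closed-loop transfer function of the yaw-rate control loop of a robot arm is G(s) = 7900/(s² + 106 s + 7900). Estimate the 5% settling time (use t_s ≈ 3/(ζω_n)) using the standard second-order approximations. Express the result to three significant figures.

ω_n = √7900 = 88.9 rad/s; ζ = 106/(2·88.9) = 0.596.
t_s ≈ 3/(ζω_n) = 3/(0.596·88.9) = 0.0566 s.

t_s ≈ 0.0566 s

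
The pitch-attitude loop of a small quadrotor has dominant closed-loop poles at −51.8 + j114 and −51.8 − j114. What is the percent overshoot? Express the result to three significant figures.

With σ = 51.8, ω_d = 114: ω_n = √(σ²+ω_d²) = 125 rad/s, ζ = σ/ω_n = 0.414.
%OS = 100 e^{−πζ/√(1−ζ²)} with ζ = 0.414 gives 24.0%.

%OS ≈ 24.0%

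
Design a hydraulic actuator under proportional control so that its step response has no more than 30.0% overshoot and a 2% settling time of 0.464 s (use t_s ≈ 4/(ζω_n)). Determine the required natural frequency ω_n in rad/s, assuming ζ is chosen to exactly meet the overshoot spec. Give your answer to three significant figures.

From %OS = 100·exp(−πζ/√(1−ζ²)), invert to get ζ = −ln(OS)/√(π² + ln²(OS)) with OS = 0.300.
−ln 0.300 = 1.204, so ζ = 1.204/√(π² + 1.450) = 0.358.
From t_s ≈ 4/(ζω_n): ω_n = 4/(ζ·t_s) = 4/(0.358·0.464) = 24.1 rad/s.

ω_n ≈ 24.1 rad/s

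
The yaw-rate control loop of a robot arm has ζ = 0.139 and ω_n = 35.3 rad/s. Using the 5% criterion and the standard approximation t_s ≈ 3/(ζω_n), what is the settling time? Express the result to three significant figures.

t_s ≈ 0.611 s

t_s ≈ 3/(ζω_n) = 3/(0.139 × 35.3) = 0.611 s.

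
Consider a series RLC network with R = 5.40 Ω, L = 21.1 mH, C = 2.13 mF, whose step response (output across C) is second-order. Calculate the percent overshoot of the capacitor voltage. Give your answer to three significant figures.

For a series RLC circuit (capacitor voltage as output), ω_n = 1/√(LC) = 1/√(21.1 mH · 2.13 mF) = 149 rad/s.
ζ = (R/2)·√(C/L) = (5.40/2)·√(2.13 mF/21.1 mH) = 0.858.
%OS = 100·exp(−πζ/√(1−ζ²)) = 0.528%.

%OS ≈ 0.528%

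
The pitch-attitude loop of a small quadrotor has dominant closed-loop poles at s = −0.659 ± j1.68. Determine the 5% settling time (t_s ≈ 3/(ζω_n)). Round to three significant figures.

t_s ≈ 4.55 s

For poles at −σ ± jω_d, ζω_n = σ = 0.659, so t_s ≈ 3/σ = 4.55 s.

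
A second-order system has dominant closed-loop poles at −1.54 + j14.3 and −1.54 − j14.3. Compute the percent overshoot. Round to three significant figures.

%OS ≈ 71.3%

The poles are at −σ ± jω_d with σ = 1.54 and ω_d = 14.3, so ω_n = √(σ²+ω_d²) = 14.4 rad/s and ζ = σ/ω_n = 0.107.
%OS = 100·exp(−πζ/√(1−ζ²)) = 71.3%.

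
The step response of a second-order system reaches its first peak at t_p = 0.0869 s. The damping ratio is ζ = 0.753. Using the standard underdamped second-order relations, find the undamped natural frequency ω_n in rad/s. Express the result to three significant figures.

ω_n ≈ 54.9 rad/s

Peak time t_p = π/ω_d, so ω_d = π/t_p = π/0.0869 = 36.2 rad/s.
ω_n = ω_d/√(1−ζ²) = 36.2/√0.433 = 54.9 rad/s.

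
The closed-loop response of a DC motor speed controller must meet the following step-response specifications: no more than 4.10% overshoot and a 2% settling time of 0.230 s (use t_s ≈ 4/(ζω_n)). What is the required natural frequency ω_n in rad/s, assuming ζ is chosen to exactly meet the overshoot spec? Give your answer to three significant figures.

From %OS = 100·exp(−πζ/√(1−ζ²)), invert to get ζ = −ln(OS)/√(π² + ln²(OS)) with OS = 0.0410.
−ln 0.0410 = 3.194, so ζ = 3.194/√(π² + 10.20) = 0.713.
Then ω_n = 4/(ζ t_s) = 4/(0.713 × 0.230) = 24.4 rad/s.

ω_n ≈ 24.4 rad/s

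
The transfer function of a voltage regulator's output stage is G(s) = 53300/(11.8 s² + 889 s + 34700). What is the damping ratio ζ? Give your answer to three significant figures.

ζ ≈ 0.695

Dividing through by 11.8: denominator becomes s² + 75.34 s + 2941.
So ω_n = √2941 = 54.2 rad/s and ζ = 75.34/(2·54.2) = 0.695.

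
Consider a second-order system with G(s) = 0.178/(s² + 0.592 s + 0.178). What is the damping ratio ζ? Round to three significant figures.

ζ ≈ 0.702

Matching coefficients with s² + 2ζω_n s + ω_n² gives ω_n² = 0.178 ⇒ ω_n = 0.422 rad/s, and ζ = 0.592/(2ω_n) = 0.702.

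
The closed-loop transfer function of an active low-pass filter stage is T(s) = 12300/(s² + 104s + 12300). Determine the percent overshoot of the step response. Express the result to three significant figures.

ω_n = √12300 = 111 rad/s; ζ = 104/(2·111) = 0.469.
%OS = 100·exp(−πζ/√(1−ζ²)) = 18.9%.

%OS ≈ 18.9%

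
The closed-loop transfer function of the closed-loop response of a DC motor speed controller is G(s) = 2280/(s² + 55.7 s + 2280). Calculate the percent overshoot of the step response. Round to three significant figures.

Matching coefficients with s² + 2ζω_n s + ω_n² gives ω_n² = 2280 ⇒ ω_n = 47.7 rad/s, and ζ = 55.7/(2ω_n) = 0.583.
Overshoot: exp(−π·0.583/√(1−0.583²)) = 0.105, i.e. 10.5%.

%OS ≈ 10.5%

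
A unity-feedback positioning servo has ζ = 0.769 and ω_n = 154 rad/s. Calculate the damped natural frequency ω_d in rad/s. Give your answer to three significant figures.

ω_d = ω_n√(1−ζ²) = 154·√0.409 = 98.4 rad/s.

ω_d ≈ 98.4 rad/s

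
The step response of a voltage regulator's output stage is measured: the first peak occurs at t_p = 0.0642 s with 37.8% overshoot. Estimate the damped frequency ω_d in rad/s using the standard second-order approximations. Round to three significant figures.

ω_d ≈ 48.9 rad/s

t_p = π/ω_d, so ω_d = π/0.0642 = 48.9 rad/s.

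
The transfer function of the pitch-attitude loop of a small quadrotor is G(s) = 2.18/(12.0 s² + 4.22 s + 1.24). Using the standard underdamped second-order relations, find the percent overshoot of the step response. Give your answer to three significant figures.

%OS ≈ 12.8%

Dividing through by 12.0: denominator becomes s² + 0.3517 s + 0.1033.
So ω_n = √0.1033 = 0.321 rad/s and ζ = 0.3517/(2·0.321) = 0.547.
Overshoot: exp(−π·0.547/√(1−0.547²)) = 0.128, i.e. 12.8%.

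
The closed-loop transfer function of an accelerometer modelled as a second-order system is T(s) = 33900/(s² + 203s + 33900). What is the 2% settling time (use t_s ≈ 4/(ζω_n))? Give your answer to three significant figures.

ω_n = √33900 = 184 rad/s; ζ = 203/(2·184) = 0.551.
t_s ≈ 4/(ζω_n) = 4/(0.551·184) = 0.0394 s.

t_s ≈ 0.0394 s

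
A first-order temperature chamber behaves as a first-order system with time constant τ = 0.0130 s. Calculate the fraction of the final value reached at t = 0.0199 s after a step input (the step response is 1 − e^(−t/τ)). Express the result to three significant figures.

y/y_∞ ≈ 0.784

y(t)/y_∞ = 1 − e^(−t/τ) = 1 − e^(−0.0199/0.0130) = 1 − e^(−1.53) = 0.784.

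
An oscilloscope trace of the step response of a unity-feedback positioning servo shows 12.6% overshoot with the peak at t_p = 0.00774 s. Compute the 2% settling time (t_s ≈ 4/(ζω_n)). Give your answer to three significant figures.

t_s ≈ 0.0149 s

ζ from %OS: ζ = |ln 0.126|/√(π²+ln²0.126) = 0.550.
From t_p = π/ω_d, ω_d = π/0.00774 = 406 rad/s, so ω_n = ω_d/√(1−ζ²) = 486 rad/s.
t_s ≈ 4/(ζω_n) = 4/(0.550·486) = 0.0149 s.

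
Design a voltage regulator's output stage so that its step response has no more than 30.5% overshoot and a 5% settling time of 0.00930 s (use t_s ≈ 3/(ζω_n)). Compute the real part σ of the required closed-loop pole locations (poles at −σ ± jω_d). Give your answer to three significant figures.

The settling-time spec alone fixes σ = ζω_n = 3/t_s = 3/0.00930 = 323.
(Overshoot then fixes ζ = 0.354 and hence ω_d = σ·√(1−ζ²)/ζ = 853 rad/s.)

σ ≈ 323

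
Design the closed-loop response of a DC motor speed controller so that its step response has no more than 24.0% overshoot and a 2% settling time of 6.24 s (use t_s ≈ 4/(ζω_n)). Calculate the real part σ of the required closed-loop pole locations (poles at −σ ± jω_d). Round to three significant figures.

σ ≈ 0.641

The settling-time spec alone fixes σ = ζω_n = 4/t_s = 4/6.24 = 0.641.
(Overshoot then fixes ζ = 0.414 and hence ω_d = σ·√(1−ζ²)/ζ = 1.41 rad/s.)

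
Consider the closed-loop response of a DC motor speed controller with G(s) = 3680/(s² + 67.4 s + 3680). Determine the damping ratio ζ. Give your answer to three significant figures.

ζ ≈ 0.556

ω_n = √3680 = 60.7 rad/s; ζ = 67.4/(2·60.7) = 0.556.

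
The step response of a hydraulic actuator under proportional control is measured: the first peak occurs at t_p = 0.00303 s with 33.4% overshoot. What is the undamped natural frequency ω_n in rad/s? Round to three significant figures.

From the overshoot, ζ = −ln(OS)/√(π²+ln²(OS)) = 0.330.
From t_p = π/ω_d, ω_d = π/0.00303 = 1040 rad/s, so ω_n = ω_d/√(1−ζ²) = 1100 rad/s.

ω_n ≈ 1100 rad/s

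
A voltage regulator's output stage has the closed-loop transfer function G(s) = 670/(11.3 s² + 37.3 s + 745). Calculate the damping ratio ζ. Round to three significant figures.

ζ ≈ 0.203

Dividing through by 11.3: denominator becomes s² + 3.301 s + 65.93.
So ω_n = √65.93 = 8.12 rad/s and ζ = 3.301/(2·8.12) = 0.203.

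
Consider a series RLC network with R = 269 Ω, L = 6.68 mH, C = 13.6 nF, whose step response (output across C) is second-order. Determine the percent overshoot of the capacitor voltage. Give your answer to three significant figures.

%OS ≈ 54.1%

For a series RLC circuit (capacitor voltage as output), ω_n = 1/√(LC) = 1/√(6.68 mH · 13.6 nF) = 105000 rad/s.
ζ = (R/2)·√(C/L) = (269/2)·√(13.6 nF/6.68 mH) = 0.192.
%OS = 100 e^{−πζ/√(1−ζ²)} with ζ = 0.192 gives 54.1%.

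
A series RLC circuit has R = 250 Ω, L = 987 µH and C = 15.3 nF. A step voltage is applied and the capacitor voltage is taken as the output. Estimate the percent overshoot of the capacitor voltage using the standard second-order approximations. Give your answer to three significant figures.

%OS ≈ 16.9%

For a series RLC circuit (capacitor voltage as output), ω_n = 1/√(LC) = 1/√(987 µH · 15.3 nF) = 257000 rad/s.
ζ = (R/2)·√(C/L) = (250/2)·√(15.3 nF/987 µH) = 0.492.
%OS = 100·exp(−πζ/√(1−ζ²)) = 16.9%.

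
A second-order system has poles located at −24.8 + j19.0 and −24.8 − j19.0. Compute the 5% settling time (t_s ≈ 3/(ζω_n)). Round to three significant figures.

For poles at −σ ± jω_d, ζω_n = σ = 24.8, so t_s ≈ 3/σ = 0.121 s.

t_s ≈ 0.121 s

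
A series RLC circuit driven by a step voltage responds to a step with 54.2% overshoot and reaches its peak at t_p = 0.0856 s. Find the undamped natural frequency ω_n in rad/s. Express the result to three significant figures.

ω_n ≈ 37.4 rad/s

From the overshoot, ζ = −ln(OS)/√(π²+ln²(OS)) = 0.191.
From t_p = π/ω_d, ω_d = π/0.0856 = 36.7 rad/s, so ω_n = ω_d/√(1−ζ²) = 37.4 rad/s.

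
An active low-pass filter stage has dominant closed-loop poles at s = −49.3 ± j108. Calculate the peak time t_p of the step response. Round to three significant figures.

t_p = π/ω_d with ω_d = 108 (the imaginary part), so t_p = 0.0291 s.

t_p ≈ 0.0291 s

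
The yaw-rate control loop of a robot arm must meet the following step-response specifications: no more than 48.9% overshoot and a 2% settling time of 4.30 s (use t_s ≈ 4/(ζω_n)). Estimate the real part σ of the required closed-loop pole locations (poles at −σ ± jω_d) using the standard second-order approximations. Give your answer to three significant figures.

σ ≈ 0.930

The settling-time spec alone fixes σ = ζω_n = 4/t_s = 4/4.30 = 0.930.
(Overshoot then fixes ζ = 0.222 and hence ω_d = σ·√(1−ζ²)/ζ = 4.09 rad/s.)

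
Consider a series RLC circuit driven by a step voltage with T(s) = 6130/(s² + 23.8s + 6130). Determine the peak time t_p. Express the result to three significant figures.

Matching coefficients with s² + 2ζω_n s + ω_n² gives ω_n² = 6130 ⇒ ω_n = 78.3 rad/s, and ζ = 23.8/(2ω_n) = 0.152.
ω_d = 78.3·√(1 − 0.152²) = 77.4 rad/s. Then t_p = π/ω_d = 0.0406 s.

t_p ≈ 0.0406 s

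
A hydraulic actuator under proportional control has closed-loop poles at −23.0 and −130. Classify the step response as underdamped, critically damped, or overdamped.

Since the poles are distinct, negative and real, the response is overdamped.

overdamped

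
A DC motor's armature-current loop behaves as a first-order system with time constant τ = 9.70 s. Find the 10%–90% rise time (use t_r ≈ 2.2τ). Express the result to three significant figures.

t_r ≈ 21.3 s

t_r ≈ 2.2τ = 21.3 s.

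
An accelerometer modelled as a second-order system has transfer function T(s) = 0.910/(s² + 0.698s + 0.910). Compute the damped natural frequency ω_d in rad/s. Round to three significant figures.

ω_d ≈ 0.888 rad/s

Matching coefficients with s² + 2ζω_n s + ω_n² gives ω_n² = 0.910 ⇒ ω_n = 0.954 rad/s, and ζ = 0.698/(2ω_n) = 0.366.
ω_d = ω_n√(1−ζ²) = 0.888 rad/s.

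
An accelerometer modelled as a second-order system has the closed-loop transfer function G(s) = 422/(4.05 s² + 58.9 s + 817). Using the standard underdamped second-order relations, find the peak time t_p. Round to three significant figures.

t_p ≈ 0.257 s

Dividing through by 4.05: denominator becomes s² + 14.54 s + 201.7.
So ω_n = √201.7 = 14.2 rad/s and ζ = 14.54/(2·14.2) = 0.512.
ω_d = ω_n√(1−ζ²) = 12.2 rad/s. t_p = π/ω_d = 0.257 s.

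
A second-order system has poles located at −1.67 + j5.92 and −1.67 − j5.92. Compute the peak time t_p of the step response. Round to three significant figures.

t_p = π/ω_d with ω_d = 5.92 (the imaginary part), so t_p = 0.531 s.

t_p ≈ 0.531 s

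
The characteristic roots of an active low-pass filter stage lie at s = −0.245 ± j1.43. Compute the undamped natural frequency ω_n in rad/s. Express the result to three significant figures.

The poles are at −σ ± jω_d with σ = 0.245 and ω_d = 1.43, so ω_n = √(σ²+ω_d²) = 1.45 rad/s and ζ = σ/ω_n = 0.169.

ω_n ≈ 1.45 rad/s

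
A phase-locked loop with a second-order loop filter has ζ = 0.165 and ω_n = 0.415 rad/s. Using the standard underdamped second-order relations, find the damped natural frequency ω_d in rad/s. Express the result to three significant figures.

ω_d = ω_n√(1−ζ²) = 0.415·√0.973 = 0.409 rad/s.

ω_d ≈ 0.409 rad/s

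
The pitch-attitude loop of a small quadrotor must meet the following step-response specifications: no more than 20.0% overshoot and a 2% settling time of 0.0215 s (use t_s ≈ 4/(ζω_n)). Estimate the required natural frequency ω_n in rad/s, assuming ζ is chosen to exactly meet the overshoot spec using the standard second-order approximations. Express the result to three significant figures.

From %OS = 100·exp(−πζ/√(1−ζ²)), invert to get ζ = −ln(OS)/√(π² + ln²(OS)) with OS = 0.200.
−ln 0.200 = 1.609, so ζ = 1.609/√(π² + 2.590) = 0.456.
Then ω_n = 4/(ζ t_s) = 4/(0.456 × 0.0215) = 408 rad/s.

ω_n ≈ 408 rad/s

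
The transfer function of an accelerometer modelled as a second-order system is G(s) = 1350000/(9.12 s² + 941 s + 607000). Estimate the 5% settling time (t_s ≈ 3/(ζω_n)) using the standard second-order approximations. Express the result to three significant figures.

Dividing through by 9.12: denominator becomes s² + 103.2 s + 66560.
So ω_n = √66560 = 258 rad/s and ζ = 103.2/(2·258) = 0.200.
t_s ≈ 3/(ζω_n) = 0.0582 s.

t_s ≈ 0.0582 s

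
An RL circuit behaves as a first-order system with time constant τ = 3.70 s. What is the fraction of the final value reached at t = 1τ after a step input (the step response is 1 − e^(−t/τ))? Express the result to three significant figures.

y/y_∞ ≈ 0.632

y(t)/y_∞ = 1 − e^(−t/τ) = 1 − e^(−1) = 1 − e^(−1.00) = 0.632.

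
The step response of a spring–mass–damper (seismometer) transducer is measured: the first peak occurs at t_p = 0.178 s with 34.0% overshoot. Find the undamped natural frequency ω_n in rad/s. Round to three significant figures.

ω_n ≈ 18.7 rad/s

The overshoot fixes ζ = −ln(OS)/√(π²+ln²(OS)) = 0.325.
From t_p = π/ω_d, ω_d = π/0.178 = 17.6 rad/s, so ω_n = ω_d/√(1−ζ²) = 18.7 rad/s.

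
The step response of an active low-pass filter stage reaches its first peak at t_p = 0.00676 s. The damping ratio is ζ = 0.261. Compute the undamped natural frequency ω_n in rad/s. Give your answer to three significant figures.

ω_n ≈ 481 rad/s

Peak time t_p = π/ω_d, so ω_d = π/t_p = π/0.00676 = 465 rad/s.
ω_n = ω_d/√(1−ζ²) = 465/√0.932 = 481 rad/s.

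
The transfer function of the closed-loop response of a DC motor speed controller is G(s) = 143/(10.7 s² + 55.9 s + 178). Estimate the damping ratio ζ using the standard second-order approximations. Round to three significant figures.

Dividing through by 10.7: denominator becomes s² + 5.224 s + 16.64.
So ω_n = √16.64 = 4.08 rad/s and ζ = 5.224/(2·4.08) = 0.640.

ζ ≈ 0.640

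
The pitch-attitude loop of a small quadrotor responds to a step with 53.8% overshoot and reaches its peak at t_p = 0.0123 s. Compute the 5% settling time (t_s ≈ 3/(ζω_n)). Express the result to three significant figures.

t_s ≈ 0.0595 s

The overshoot fixes ζ = −ln(OS)/√(π²+ln²(OS)) = 0.194.
From t_p = π/ω_d, ω_d = π/0.0123 = 255 rad/s, so ω_n = ω_d/√(1−ζ²) = 260 rad/s.
t_s ≈ 3/(ζω_n) = 3/(0.194·260) = 0.0595 s.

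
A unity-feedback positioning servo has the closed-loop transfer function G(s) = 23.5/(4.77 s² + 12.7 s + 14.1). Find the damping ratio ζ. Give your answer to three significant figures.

Dividing through by 4.77: denominator becomes s² + 2.662 s + 2.956.
So ω_n = √2.956 = 1.72 rad/s and ζ = 2.662/(2·1.72) = 0.774.

ζ ≈ 0.774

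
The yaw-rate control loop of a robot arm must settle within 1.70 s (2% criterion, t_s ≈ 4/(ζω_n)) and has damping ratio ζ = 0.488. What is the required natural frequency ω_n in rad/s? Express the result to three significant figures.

Rearranging t_s ≈ 4/(ζω_n) gives ω_n = 4/(ζ·t_s) = 4/(0.488 × 1.70) = 4.82 rad/s.

ω_n ≈ 4.82 rad/s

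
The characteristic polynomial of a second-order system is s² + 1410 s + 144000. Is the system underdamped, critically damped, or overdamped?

a² − 4b = 1400000 > 0 (two distinct real roots); the system is overdamped.

overdamped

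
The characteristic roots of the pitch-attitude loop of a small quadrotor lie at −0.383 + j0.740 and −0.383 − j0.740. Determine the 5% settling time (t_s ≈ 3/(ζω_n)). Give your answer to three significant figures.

t_s ≈ 7.83 s

For poles at −σ ± jω_d, ζω_n = σ = 0.383, so t_s ≈ 3/σ = 7.83 s.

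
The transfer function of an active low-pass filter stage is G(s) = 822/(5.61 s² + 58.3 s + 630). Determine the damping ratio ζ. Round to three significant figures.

ζ ≈ 0.490

Dividing through by 5.61: denominator becomes s² + 10.39 s + 112.3.
So ω_n = √112.3 = 10.6 rad/s and ζ = 10.39/(2·10.6) = 0.490.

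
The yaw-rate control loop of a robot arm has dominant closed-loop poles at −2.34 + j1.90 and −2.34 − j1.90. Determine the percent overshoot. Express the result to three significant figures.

The poles are at −σ ± jω_d with σ = 2.34 and ω_d = 1.90, so ω_n = √(σ²+ω_d²) = 3.01 rad/s and ζ = σ/ω_n = 0.776.
Overshoot: exp(−π·0.776/√(1−0.776²)) = 0.0209, i.e. 2.09%.

%OS ≈ 2.09%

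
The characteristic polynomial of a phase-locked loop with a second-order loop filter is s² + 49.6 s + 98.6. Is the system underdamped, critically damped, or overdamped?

overdamped

a² − 4b = 2100 > 0 (two distinct real roots); the system is overdamped.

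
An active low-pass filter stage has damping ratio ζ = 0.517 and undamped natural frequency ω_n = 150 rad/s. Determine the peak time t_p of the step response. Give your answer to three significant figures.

t_p ≈ 0.0245 s

The damped frequency is ω_d = ω_n√(1−ζ²) = 150·√(1−0.267) = 128 rad/s.
Peak time t_p = π/ω_d = π/128 = 0.0245 s.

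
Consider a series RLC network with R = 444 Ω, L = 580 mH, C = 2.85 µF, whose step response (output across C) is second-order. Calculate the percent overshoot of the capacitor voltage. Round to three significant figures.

For a series RLC circuit (capacitor voltage as output), ω_n = 1/√(LC) = 1/√(580 mH · 2.85 µF) = 778 rad/s.
ζ = (R/2)·√(C/L) = (444/2)·√(2.85 µF/580 mH) = 0.492.
%OS = 100 e^{−πζ/√(1−ζ²)} with ζ = 0.492 gives 16.9%.

%OS ≈ 16.9%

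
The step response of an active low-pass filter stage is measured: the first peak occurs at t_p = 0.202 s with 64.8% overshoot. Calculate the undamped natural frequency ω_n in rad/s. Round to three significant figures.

ω_n ≈ 15.7 rad/s

The overshoot fixes ζ = −ln(OS)/√(π²+ln²(OS)) = 0.137.
t_p = π/ω_d ⇒ ω_d = 15.6 rad/s; then ω_n = ω_d/√(1−ζ²) = 15.7 rad/s.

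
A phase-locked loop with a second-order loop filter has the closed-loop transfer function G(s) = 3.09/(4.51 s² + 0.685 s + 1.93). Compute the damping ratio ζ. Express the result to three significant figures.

Dividing through by 4.51: denominator becomes s² + 0.1519 s + 0.4279.
So ω_n = √0.4279 = 0.654 rad/s and ζ = 0.1519/(2·0.654) = 0.116.

ζ ≈ 0.116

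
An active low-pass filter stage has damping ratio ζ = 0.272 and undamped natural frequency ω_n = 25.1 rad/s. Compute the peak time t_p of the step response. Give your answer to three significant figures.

The damped frequency is ω_d = ω_n√(1−ζ²) = 25.1·√(1−0.0740) = 24.2 rad/s.
Peak time t_p = π/ω_d = π/24.2 = 0.130 s.

t_p ≈ 0.130 s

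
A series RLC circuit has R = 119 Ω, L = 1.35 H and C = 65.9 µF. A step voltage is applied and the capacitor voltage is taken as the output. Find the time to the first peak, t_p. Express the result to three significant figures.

For a series RLC circuit (capacitor voltage as output), ω_n = 1/√(LC) = 1/√(1.35 H · 65.9 µF) = 106 rad/s.
ζ = (R/2)·√(C/L) = (119/2)·√(65.9 µF/1.35 H) = 0.416.
The damped frequency ω_d = ω_n√(1−ζ²) = 96.4 rad/s. t_p = π/ω_d = 0.0326 s.

t_p ≈ 0.0326 s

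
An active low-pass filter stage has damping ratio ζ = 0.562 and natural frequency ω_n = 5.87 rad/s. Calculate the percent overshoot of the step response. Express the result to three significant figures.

%OS ≈ 11.8%

For an underdamped second-order system, %OS = 100·exp(−πζ/√(1−ζ²)).
πζ/√(1−ζ²) = π·0.562/√(1−0.316) = 2.135, so %OS = 100·e^(−2.135) = 11.8%.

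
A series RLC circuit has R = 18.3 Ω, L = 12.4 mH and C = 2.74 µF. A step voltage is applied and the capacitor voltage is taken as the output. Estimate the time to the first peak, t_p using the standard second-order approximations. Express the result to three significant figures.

For a series RLC circuit (capacitor voltage as output), ω_n = 1/√(LC) = 1/√(12.4 mH · 2.74 µF) = 5430 rad/s.
ζ = (R/2)·√(C/L) = (18.3/2)·√(2.74 µF/12.4 mH) = 0.136.
ω_d = ω_n√(1−ζ²) = 5370 rad/s. t_p = π/ω_d = 0.000585 s.

t_p ≈ 0.000585 s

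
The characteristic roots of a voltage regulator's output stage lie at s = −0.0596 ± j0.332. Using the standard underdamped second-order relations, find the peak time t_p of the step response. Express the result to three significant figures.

t_p = π/ω_d with ω_d = 0.332 (the imaginary part), so t_p = 9.46 s.

t_p ≈ 9.46 s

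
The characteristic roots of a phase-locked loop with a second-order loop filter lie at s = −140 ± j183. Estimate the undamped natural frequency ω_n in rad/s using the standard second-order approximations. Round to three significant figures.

The poles are at −σ ± jω_d with σ = 140 and ω_d = 183, so ω_n = √(σ²+ω_d²) = 230 rad/s and ζ = σ/ω_n = 0.608.

ω_n ≈ 230 rad/s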